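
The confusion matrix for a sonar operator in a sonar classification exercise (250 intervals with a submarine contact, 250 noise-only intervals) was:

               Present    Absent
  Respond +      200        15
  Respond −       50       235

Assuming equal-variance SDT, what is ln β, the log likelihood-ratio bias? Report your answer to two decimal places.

H = 200/250 = 0.8000
FA = 15/250 = 0.0600
z(H) = z(0.8000) = 0.842
z(FA) = z(0.0600) = -1.555
ln β = −½·[z(H)² − z(FA)²] = −0.5 × (0.709 − 2.418) = 0.8545

ln β = 0.85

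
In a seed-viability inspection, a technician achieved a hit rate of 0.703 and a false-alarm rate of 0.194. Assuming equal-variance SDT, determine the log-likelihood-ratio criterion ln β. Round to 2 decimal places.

z(H) = z(0.703) = 0.533
z(FA) = z(0.194) = -0.863
ln β = −½·[z(H)² − z(FA)²] = −0.5 × (0.284 − 0.745) = 0.2305

ln β = 0.23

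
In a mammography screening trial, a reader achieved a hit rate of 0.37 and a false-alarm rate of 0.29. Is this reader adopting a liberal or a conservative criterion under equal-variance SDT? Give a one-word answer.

z(H) = -0.332, z(FA) = -0.553
c = −½·(z(H) + z(FA)) = 0.4425
c > 0 → conservative criterion (biased toward responding “no”).

conservative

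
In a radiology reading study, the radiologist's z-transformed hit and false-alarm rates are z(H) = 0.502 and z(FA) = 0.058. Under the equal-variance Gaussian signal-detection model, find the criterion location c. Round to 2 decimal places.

c = −½·[z(H) + z(FA)] = −½·(0.502 + 0.058) = -0.280

c = -0.28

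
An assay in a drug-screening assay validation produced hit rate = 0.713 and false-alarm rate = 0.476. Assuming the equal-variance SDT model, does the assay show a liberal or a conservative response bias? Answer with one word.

z(H) = 0.562, z(FA) = -0.060
c = −½·(z(H) + z(FA)) = -0.251
c < 0 → liberal criterion (biased toward responding “yes”).

liberal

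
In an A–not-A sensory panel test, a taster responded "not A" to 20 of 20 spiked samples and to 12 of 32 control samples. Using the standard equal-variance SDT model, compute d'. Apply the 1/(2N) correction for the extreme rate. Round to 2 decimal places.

The hit rate is 20/20 = 1, so apply the 1/(2N) correction: H → 1 − 1/(2·20) = 0.97500.
z(H) = z(0.97500) = 1.960
z(FA) = z(0.37500) = -0.319
d' = 1.960 − (-0.319) = 2.279

d' = 2.28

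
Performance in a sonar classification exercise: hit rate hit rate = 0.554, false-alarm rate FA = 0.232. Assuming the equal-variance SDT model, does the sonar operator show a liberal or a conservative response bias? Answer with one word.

z(H) = 0.136, z(FA) = -0.732
c = −½·(z(H) + z(FA)) = 0.298
c > 0 → conservative criterion (biased toward responding “no”).

conservative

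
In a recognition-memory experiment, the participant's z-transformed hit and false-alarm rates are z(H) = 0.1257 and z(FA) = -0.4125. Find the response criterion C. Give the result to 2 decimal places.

c = −½·[z(H) + z(FA)] = −½·(0.1257 + (-0.4125)) = 0.1434

C = 0.14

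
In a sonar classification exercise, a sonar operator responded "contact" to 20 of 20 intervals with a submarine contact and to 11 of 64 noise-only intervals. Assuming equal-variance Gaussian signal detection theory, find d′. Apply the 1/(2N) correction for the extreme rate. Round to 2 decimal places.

The hit rate is 20/20 = 1, so apply the 1/(2N) correction: H → 1 − 1/(2·20) = 0.97500.
z(H) = z(0.97500) = 1.960
z(FA) = z(0.17188) = -0.947
d' = 1.960 − (-0.947) = 2.907

d′ = 2.91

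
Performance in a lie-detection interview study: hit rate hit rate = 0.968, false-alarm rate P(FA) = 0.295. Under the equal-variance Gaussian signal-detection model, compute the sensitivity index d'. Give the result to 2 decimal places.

z(H) = z(0.968) = 1.852
z(FA) = z(0.295) = -0.539
d' = z(H) − z(FA) = 1.852 − (-0.539) = 2.391

d' = 2.39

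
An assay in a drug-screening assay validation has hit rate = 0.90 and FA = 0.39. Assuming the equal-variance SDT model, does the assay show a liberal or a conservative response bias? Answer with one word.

z(H) = 1.282, z(FA) = -0.279
c = −½·(z(H) + z(FA)) = -0.5015
c < 0 → liberal criterion (biased toward responding “yes”).

liberal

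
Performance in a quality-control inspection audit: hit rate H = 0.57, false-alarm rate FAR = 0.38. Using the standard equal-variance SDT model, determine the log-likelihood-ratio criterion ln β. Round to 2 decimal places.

Φ⁻¹(H) = 0.176
Φ⁻¹(FA) = -0.305
ln β = −½·[z(H)² − z(FA)²] = −0.5 × (0.031 − 0.093) = 0.031

ln β = 0.03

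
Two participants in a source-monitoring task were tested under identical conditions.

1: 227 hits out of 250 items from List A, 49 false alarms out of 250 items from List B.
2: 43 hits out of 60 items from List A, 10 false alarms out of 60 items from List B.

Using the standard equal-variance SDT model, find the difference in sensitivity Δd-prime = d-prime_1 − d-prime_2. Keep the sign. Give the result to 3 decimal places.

Δd-prime = 0.644

1: z(0.9080) = 1.3285, z(0.1960) = -0.8560, d' = 2.1845
2: z(0.7167) = 0.5731, z(0.1667) = -0.9673, d' = 1.5404
Δd' = d'_1 − d'_2 = 2.1845 − 1.5404 = 0.6441
1 has the higher sensitivity.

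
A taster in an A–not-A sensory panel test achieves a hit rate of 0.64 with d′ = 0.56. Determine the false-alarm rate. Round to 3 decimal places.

z(hit rate) = z(0.64) = 0.3585
z(FA) = z(H) − d' = 0.3585 − 0.56 = -0.2015
false-alarm rate = Φ(-0.2015) = 0.4202

false-alarm rate = 0.420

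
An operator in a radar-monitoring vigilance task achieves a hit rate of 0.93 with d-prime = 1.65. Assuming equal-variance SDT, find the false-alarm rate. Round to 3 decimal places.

z(hit rate) = z(0.93) = 1.4758
z(FA) = z(H) − d' = 1.4758 − 1.65 = -0.1742
false-alarm rate = Φ(-0.1742) = 0.4309

false-alarm rate = 0.431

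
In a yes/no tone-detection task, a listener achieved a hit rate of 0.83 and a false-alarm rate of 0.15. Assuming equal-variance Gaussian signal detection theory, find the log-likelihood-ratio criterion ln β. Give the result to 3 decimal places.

Φ⁻¹(0.83) = 0.9542, Φ⁻¹(0.15) = -1.0364
ln β = −½·[z(H)² − z(FA)²] = −0.5 × (0.9105 − 1.0741) = 0.0818

ln β = 0.082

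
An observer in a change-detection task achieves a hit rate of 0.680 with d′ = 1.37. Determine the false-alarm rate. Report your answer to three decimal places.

z(hit rate) = z(0.680) = 0.4677
z(FA) = z(H) − d' = 0.4677 − 1.37 = -0.9023
false-alarm rate = Φ(-0.9023) = 0.1834

false-alarm rate = 0.183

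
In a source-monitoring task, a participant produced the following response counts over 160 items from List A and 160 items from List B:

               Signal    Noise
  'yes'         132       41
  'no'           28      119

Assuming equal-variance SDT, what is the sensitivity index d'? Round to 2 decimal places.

d' = 1.59

H = 132/160 = 0.8250
FA = 41/160 = 0.2562
z(H) = z(0.8250) = 0.935
z(FA) = z(0.2562) = -0.655
d' = z(H) − z(FA) = 0.935 − (-0.655) = 1.590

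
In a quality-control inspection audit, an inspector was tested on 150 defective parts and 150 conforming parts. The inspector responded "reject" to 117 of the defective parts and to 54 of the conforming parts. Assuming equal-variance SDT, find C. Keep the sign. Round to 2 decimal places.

H = 117/150 = 0.7800
FA = 54/150 = 0.3600
z(0.7800) = 0.772, z(0.3600) = -0.358
c = −½·[z(H) + z(FA)] = −0.5 × (0.772 + (-0.358)) = -0.207

C = -0.21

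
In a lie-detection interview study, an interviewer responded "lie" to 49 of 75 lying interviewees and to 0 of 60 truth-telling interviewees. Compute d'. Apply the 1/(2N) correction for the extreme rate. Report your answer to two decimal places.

d' = 2.79

The false-alarm rate is 0/60 = 0, so apply the 1/(2N) correction: FA → 1/(2·60) = 0.00833.
z(H) = z(0.65333) = 0.394
z(FA) = z(0.00833) = -2.394
d' = 0.394 − (-2.394) = 2.788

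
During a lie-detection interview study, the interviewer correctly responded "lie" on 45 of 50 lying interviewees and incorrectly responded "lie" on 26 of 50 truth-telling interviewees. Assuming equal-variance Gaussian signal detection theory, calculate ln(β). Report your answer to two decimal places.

H = 45/50 = 0.9000
FA = 26/50 = 0.5200
Φ⁻¹(H) = Φ⁻¹(0.9000) = 1.282
Φ⁻¹(FA) = Φ⁻¹(0.5200) = 0.050
ln β = −½·[z(H)² − z(FA)²] = −0.5 × (1.644 − 0.003) = -0.8205

ln β = -0.82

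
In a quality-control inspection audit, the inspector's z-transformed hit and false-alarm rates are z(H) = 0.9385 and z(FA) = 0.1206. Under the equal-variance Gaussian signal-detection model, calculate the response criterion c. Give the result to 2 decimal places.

c = -0.53

c = −½·[z(H) + z(FA)] = −½·(0.9385 + 0.1206) = -0.52955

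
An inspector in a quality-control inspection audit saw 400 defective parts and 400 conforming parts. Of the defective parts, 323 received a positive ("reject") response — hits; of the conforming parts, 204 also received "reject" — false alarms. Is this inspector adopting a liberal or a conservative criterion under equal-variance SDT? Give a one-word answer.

z(H) = 0.869, z(FA) = 0.025
c = −½·(z(H) + z(FA)) = -0.447
c < 0 → liberal criterion (biased toward responding “yes”).

liberal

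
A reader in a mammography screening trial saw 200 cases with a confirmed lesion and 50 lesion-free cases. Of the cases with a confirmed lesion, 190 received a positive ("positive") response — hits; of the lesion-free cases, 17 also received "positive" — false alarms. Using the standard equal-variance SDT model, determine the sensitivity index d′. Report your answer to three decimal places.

d′ = 2.057

H = 190/200 = 0.9500
FA = 17/50 = 0.3400
Φ⁻¹(H) = Φ⁻¹(0.9500) = 1.6449
Φ⁻¹(FA) = Φ⁻¹(0.3400) = -0.4125
d' = z(H) − z(FA) = 1.6449 − (-0.4125) = 2.0574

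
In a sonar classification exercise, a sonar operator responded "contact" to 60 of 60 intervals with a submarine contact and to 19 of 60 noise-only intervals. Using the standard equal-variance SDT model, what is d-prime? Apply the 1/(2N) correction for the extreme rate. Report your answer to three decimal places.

d-prime = 2.871

The hit rate is 60/60 = 1, so apply the 1/(2N) correction: H → 1 − 1/(2·60) = 0.99167.
z(H) = z(0.99167) = 2.3941
z(FA) = z(0.31667) = -0.4770
d' = 2.3941 − (-0.4770) = 2.8711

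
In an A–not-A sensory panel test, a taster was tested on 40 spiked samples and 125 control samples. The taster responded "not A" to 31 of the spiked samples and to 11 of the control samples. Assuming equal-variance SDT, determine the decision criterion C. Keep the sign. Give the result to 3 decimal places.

C = 0.299

H = 31/40 = 0.7750
FA = 11/125 = 0.0880
z(H) = z(0.7750) = 0.7554
z(FA) = z(0.0880) = -1.3532
c = −½·[z(H) + z(FA)] = −0.5 × (0.7554 + (-1.3532)) = 0.2989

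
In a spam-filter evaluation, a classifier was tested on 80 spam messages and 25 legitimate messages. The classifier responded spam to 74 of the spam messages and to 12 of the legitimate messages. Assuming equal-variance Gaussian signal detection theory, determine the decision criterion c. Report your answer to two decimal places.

c = -0.69

H = 74/80 = 0.9250
FA = 12/25 = 0.4800
z(H) = z(0.9250) = 1.4395
z(FA) = z(0.4800) = -0.0502
c = −½·[z(H) + z(FA)] = −0.5 × (1.4395 + (-0.0502)) = -0.69465
c < 0: the classifier has a liberal response bias.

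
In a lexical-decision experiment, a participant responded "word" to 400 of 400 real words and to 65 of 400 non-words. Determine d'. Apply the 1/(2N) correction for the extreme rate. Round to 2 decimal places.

d' = 4.01

The hit rate is 400/400 = 1, so apply the 1/(2N) correction: H → 1 − 1/(2·400) = 0.99875.
z(H) = z(0.99875) = 3.023
z(FA) = z(0.16250) = -0.984
d' = 3.023 − (-0.984) = 4.007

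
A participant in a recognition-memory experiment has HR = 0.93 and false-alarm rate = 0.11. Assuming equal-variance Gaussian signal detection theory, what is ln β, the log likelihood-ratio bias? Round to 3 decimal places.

ln β = -0.337

z(H) = z(0.93) = 1.4758
z(FA) = z(0.11) = -1.2265
ln β = −½·[z(H)² − z(FA)²] = −0.5 × (2.1780 − 1.5043) = -0.33685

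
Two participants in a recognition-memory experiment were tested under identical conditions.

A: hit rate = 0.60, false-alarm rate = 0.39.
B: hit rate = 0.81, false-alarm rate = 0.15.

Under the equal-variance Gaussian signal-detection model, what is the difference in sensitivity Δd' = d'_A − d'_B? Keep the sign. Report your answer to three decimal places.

A: z(0.60) = 0.2533, z(0.39) = -0.2793, d' = 0.5326
B: z(0.81) = 0.8779, z(0.15) = -1.0364, d' = 1.9143
Δd' = d'_A − d'_B = 0.5326 − 1.9143 = -1.3817
B has the higher sensitivity.

Δd' = -1.382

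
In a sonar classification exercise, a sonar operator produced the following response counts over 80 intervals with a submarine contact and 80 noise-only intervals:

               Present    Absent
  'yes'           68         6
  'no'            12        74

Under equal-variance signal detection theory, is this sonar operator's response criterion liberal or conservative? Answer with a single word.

conservative

z(H) = 1.036, z(FA) = -1.440
c = −½·(z(H) + z(FA)) = 0.202
c > 0 → conservative criterion (biased toward responding “no”).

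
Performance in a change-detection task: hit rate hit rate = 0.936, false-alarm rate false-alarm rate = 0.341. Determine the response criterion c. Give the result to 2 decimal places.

c = -0.56

z(0.936) = 1.522, z(0.341) = -0.410
c = −½·[z(H) + z(FA)] = −0.5 × (1.522 + (-0.410)) = -0.556
c < 0: the observer has a liberal response bias.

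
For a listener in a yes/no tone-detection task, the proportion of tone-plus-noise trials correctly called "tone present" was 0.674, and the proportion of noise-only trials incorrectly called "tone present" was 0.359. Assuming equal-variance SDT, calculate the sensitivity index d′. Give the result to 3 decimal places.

d′ = 0.812

Φ⁻¹(H) = Φ⁻¹(0.674) = 0.4510
Φ⁻¹(FA) = Φ⁻¹(0.359) = -0.3611
d' = z(H) − z(FA) = 0.4510 − (-0.3611) = 0.8121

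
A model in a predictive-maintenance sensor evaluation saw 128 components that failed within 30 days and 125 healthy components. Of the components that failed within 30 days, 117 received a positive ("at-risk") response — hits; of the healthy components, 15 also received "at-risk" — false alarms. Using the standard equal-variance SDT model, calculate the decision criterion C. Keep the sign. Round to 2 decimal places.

C = -0.10

H = 117/128 = 0.9141
FA = 15/125 = 0.1200
z(0.9141) = 1.3664, z(0.1200) = -1.1750
c = −½·[z(H) + z(FA)] = −0.5 × (1.3664 + (-1.1750)) = -0.0957
c < 0: the model has a liberal response bias.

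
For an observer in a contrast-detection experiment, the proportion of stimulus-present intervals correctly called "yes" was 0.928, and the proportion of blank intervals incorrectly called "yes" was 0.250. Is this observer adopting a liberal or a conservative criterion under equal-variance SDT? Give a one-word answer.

z(H) = 1.461, z(FA) = -0.674
c = −½·(z(H) + z(FA)) = -0.3935
c < 0 → liberal criterion (biased toward responding “yes”).

liberal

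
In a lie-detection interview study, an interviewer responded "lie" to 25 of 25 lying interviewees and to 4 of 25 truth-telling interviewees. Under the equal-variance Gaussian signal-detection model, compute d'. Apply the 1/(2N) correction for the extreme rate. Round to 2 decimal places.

d' = 3.05

The hit rate is 25/25 = 1, so apply the 1/(2N) correction: H → 1 − 1/(2·25) = 0.98000.
z(H) = z(0.98000) = 2.054
z(FA) = z(0.16000) = -0.994
d' = 2.054 − (-0.994) = 3.048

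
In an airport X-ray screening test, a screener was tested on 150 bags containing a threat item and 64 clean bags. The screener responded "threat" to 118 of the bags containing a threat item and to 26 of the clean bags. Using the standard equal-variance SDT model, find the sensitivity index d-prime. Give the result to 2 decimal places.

H = 118/150 = 0.7867
FA = 26/64 = 0.4062
z(0.7867) = 0.795, z(0.4062) = -0.237
d' = z(H) − z(FA) = 0.795 − (-0.237) = 1.032

d-prime = 1.03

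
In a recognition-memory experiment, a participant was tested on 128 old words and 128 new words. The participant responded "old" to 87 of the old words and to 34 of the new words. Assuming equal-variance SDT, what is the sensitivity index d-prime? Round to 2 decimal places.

H = 87/128 = 0.6797
FA = 34/128 = 0.2656
z(H) = z(0.6797) = 0.4669
z(FA) = z(0.2656) = -0.6262
d' = z(H) − z(FA) = 0.4669 − (-0.6262) = 1.0931

d-prime = 1.09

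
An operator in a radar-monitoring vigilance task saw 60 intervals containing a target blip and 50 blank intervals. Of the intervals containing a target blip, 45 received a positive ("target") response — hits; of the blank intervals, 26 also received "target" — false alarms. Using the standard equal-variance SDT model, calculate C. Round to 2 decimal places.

C = -0.36

H = 45/60 = 0.7500
FA = 26/50 = 0.5200
z(0.7500) = 0.674, z(0.5200) = 0.050
c = −½·[z(H) + z(FA)] = −0.5 × (0.674 + 0.050) = -0.362
c < 0: the operator has a liberal response bias.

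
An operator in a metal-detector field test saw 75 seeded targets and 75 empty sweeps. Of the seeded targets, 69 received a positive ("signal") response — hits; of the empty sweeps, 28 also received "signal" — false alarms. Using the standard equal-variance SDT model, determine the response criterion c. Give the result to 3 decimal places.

c = -0.541

H = 69/75 = 0.9200
FA = 28/75 = 0.3733
z(H) = 1.4051
z(FA) = -0.3231
c = −½·[z(H) + z(FA)] = −0.5 × (1.4051 + (-0.3231)) = -0.5410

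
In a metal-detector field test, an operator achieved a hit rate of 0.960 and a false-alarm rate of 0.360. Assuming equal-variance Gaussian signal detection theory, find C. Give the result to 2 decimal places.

C = -0.70

z(0.960) = 1.7507, z(0.360) = -0.3585
c = −½·[z(H) + z(FA)] = −0.5 × (1.7507 + (-0.3585)) = -0.6961
c < 0: the operator has a liberal response bias.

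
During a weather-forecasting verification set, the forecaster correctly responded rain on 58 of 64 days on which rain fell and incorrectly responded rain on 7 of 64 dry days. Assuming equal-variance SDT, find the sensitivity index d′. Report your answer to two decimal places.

H = 58/64 = 0.9062
FA = 7/64 = 0.1094
Φ⁻¹(H) = Φ⁻¹(0.9062) = 1.3177
Φ⁻¹(FA) = Φ⁻¹(0.1094) = -1.2297
d' = z(H) − z(FA) = 1.3177 − (-1.2297) = 2.5474

d′ = 2.55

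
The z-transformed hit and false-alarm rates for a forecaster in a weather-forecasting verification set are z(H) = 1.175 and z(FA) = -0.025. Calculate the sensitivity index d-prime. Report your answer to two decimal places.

d' = z(H) − z(FA) = 1.175 − (-0.025) = 1.200

d-prime = 1.20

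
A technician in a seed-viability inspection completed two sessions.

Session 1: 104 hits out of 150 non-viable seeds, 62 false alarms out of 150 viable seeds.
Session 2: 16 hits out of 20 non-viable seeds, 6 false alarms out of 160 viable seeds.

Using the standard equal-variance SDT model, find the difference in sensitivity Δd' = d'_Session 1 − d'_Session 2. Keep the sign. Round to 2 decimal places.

Δd' = -1.90

Session 1: z(0.6933) = 0.505, z(0.4133) = -0.219, d' = 0.724
Session 2: z(0.8000) = 0.842, z(0.0375) = -1.780, d' = 2.622
Δd' = d'_Session 1 − d'_Session 2 = 0.724 − 2.622 = -1.898
Session 2 has the higher sensitivity.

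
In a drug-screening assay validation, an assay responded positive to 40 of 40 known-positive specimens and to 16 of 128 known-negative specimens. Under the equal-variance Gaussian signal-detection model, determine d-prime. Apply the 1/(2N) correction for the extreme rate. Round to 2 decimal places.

The hit rate is 40/40 = 1, so apply the 1/(2N) correction: H → 1 − 1/(2·40) = 0.98750.
z(H) = z(0.98750) = 2.241
z(FA) = z(0.12500) = -1.150
d' = 2.241 − (-1.150) = 3.391

d-prime = 3.39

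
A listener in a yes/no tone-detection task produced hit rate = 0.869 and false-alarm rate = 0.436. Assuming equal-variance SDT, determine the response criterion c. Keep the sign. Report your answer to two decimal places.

Φ⁻¹(H) = Φ⁻¹(0.869) = 1.122
Φ⁻¹(FA) = Φ⁻¹(0.436) = -0.161
c = −½·[z(H) + z(FA)] = −0.5 × (1.122 + (-0.161)) = -0.4805
c < 0: the listener has a liberal response bias.

c = -0.48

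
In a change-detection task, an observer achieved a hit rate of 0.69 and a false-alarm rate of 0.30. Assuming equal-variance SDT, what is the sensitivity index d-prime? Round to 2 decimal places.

z(H) = z(0.69) = 0.496
z(FA) = z(0.30) = -0.524
d' = z(H) − z(FA) = 0.496 − (-0.524) = 1.020

d-prime = 1.02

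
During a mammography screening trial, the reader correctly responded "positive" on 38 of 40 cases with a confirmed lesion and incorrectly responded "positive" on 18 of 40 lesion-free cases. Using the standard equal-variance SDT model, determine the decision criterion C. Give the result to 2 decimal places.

H = 38/40 = 0.9500
FA = 18/40 = 0.4500
Φ⁻¹(H) = Φ⁻¹(0.9500) = 1.645
Φ⁻¹(FA) = Φ⁻¹(0.4500) = -0.126
c = −½·[z(H) + z(FA)] = −0.5 × (1.645 + (-0.126)) = -0.7595
c < 0: the reader has a liberal response bias.

C = -0.76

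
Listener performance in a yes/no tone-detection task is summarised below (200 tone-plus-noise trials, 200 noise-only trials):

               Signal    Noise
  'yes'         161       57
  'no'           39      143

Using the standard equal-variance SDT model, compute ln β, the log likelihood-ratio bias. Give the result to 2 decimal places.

ln β = -0.21

H = 161/200 = 0.8050
FA = 57/200 = 0.2850
z(H) = z(0.8050) = 0.860
z(FA) = z(0.2850) = -0.568
ln β = −½·[z(H)² − z(FA)²] = −0.5 × (0.740 − 0.323) = -0.2085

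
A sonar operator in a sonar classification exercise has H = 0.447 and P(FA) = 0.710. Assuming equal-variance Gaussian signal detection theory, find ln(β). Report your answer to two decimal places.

z(H) = z(0.447) = -0.133
z(FA) = z(0.710) = 0.553
ln β = −½·[z(H)² − z(FA)²] = −0.5 × (0.018 − 0.306) = 0.144

ln β = 0.14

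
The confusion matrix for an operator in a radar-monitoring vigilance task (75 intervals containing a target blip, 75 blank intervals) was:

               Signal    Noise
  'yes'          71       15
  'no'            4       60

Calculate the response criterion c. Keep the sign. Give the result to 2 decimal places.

c = -0.39

H = 71/75 = 0.9467
FA = 15/75 = 0.2000
z(H) = z(0.9467) = 1.6137
z(FA) = z(0.2000) = -0.8416
c = −½·[z(H) + z(FA)] = −0.5 × (1.6137 + (-0.8416)) = -0.38605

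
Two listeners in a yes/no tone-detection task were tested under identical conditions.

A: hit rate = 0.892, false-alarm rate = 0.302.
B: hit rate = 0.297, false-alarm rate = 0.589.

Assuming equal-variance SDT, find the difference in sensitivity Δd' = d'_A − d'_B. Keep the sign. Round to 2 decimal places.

A: z(0.892) = 1.237, z(0.302) = -0.519, d' = 1.756
B: z(0.297) = -0.533, z(0.589) = 0.225, d' = -0.758
Δd' = d'_A − d'_B = 1.756 − (-0.758) = 2.514
A has the higher sensitivity.

Δd' = 2.51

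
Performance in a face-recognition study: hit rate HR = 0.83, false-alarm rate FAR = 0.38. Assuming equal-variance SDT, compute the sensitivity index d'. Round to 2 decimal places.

d' = 1.26

z(H) = 0.9542
z(FA) = -0.3055
d' = z(H) − z(FA) = 0.9542 − (-0.3055) = 1.2597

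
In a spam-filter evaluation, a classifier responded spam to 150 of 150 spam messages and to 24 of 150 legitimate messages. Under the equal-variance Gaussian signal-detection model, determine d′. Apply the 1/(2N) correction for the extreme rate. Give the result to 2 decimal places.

The hit rate is 150/150 = 1, so apply the 1/(2N) correction: H → 1 − 1/(2·150) = 0.99667.
z(H) = z(0.99667) = 2.713
z(FA) = z(0.16000) = -0.994
d' = 2.713 − (-0.994) = 3.707

d′ = 3.71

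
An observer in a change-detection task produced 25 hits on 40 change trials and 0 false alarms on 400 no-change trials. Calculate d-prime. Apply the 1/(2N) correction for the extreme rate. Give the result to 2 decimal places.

The false-alarm rate is 0/400 = 0, so apply the 1/(2N) correction: FA → 1/(2·400) = 0.00125.
z(H) = z(0.62500) = 0.319
z(FA) = z(0.00125) = -3.023
d' = 0.319 − (-3.023) = 3.342

d-prime = 3.34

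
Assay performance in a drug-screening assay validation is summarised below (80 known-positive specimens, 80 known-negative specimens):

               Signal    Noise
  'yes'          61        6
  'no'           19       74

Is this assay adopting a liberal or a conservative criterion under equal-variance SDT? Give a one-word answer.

conservative

z(H) = 0.714, z(FA) = -1.440
c = −½·(z(H) + z(FA)) = 0.363
c > 0 → conservative criterion (biased toward responding “no”).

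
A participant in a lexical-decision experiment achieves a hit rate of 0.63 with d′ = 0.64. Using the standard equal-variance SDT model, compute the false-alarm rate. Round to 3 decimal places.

false-alarm rate = 0.379

z(hit rate) = z(0.63) = 0.3319
z(FA) = z(H) − d' = 0.3319 − 0.64 = -0.3081
false-alarm rate = Φ(-0.3081) = 0.3790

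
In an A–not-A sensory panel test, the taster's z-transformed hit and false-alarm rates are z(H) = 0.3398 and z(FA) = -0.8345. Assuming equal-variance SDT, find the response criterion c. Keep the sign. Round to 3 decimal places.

c = −½·[z(H) + z(FA)] = −½·(0.3398 + (-0.8345)) = 0.24735
c > 0: the taster has a conservative response bias.

c = 0.247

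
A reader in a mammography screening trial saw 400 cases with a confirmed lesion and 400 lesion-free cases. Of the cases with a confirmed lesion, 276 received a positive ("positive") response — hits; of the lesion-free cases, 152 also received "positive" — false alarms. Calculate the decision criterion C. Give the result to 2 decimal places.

H = 276/400 = 0.6900
FA = 152/400 = 0.3800
z(H) = 0.4959
z(FA) = -0.3055
c = −½·[z(H) + z(FA)] = −0.5 × (0.4959 + (-0.3055)) = -0.0952
c < 0: the reader has a liberal response bias.

C = -0.10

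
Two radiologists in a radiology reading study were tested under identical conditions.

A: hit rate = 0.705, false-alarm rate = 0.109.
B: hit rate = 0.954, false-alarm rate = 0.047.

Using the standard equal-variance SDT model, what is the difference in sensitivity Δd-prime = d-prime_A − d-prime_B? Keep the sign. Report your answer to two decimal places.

Δd-prime = -1.59

A: z(0.705) = 0.539, z(0.109) = -1.232, d' = 1.771
B: z(0.954) = 1.685, z(0.047) = -1.675, d' = 3.360
Δd' = d'_A − d'_B = 1.771 − 3.360 = -1.589
B has the higher sensitivity.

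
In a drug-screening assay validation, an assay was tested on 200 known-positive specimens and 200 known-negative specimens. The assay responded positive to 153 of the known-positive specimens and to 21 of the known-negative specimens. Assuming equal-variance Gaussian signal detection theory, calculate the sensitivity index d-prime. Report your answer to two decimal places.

H = 153/200 = 0.7650
FA = 21/200 = 0.1050
z(0.7650) = 0.722, z(0.1050) = -1.254
d' = z(H) − z(FA) = 0.722 − (-1.254) = 1.976

d-prime = 1.98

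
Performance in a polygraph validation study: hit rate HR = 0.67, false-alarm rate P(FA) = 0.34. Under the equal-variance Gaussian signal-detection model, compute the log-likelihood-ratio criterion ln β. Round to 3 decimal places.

ln β = -0.012

z(H) = z(0.67) = 0.4399
z(FA) = z(0.34) = -0.4125
ln β = −½·[z(H)² − z(FA)²] = −0.5 × (0.1935 − 0.1702) = -0.01165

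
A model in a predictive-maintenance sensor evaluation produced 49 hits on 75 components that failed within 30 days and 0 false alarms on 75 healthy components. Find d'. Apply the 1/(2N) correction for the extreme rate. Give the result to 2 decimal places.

The false-alarm rate is 0/75 = 0, so apply the 1/(2N) correction: FA → 1/(2·75) = 0.00667.
z(H) = z(0.65333) = 0.394
z(FA) = z(0.00667) = -2.475
d' = 0.394 − (-2.475) = 2.869

d' = 2.87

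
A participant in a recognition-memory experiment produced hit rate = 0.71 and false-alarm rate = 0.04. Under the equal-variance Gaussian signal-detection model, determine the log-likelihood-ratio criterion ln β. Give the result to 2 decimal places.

ln β = 1.38

Φ⁻¹(H) = 0.553
Φ⁻¹(FA) = -1.751
ln β = −½·[z(H)² − z(FA)²] = −0.5 × (0.306 − 3.066) = 1.380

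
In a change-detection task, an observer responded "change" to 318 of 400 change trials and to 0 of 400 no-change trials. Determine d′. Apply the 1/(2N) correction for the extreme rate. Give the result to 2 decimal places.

d′ = 3.85

The false-alarm rate is 0/400 = 0, so apply the 1/(2N) correction: FA → 1/(2·400) = 0.00125.
z(H) = z(0.79500) = 0.824
z(FA) = z(0.00125) = -3.023
d' = 0.824 − (-3.023) = 3.847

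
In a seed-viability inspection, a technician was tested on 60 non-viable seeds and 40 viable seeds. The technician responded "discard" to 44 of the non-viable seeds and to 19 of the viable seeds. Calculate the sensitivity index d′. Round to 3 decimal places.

H = 44/60 = 0.7333
FA = 19/40 = 0.4750
z(0.7333) = 0.6228, z(0.4750) = -0.0627
d' = z(H) − z(FA) = 0.6228 − (-0.0627) = 0.6855

d′ = 0.686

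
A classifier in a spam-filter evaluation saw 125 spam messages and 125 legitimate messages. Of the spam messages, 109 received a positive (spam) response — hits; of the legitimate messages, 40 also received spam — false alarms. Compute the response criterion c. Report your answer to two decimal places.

c = -0.33

H = 109/125 = 0.8720
FA = 40/125 = 0.3200
z(0.8720) = 1.136, z(0.3200) = -0.468
c = −½·[z(H) + z(FA)] = −0.5 × (1.136 + (-0.468)) = -0.334
c < 0: the classifier has a liberal response bias.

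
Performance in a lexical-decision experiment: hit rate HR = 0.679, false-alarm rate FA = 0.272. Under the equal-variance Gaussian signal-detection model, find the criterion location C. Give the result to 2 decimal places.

z(0.679) = 0.465, z(0.272) = -0.607
c = −½·[z(H) + z(FA)] = −0.5 × (0.465 + (-0.607)) = 0.071

C = 0.07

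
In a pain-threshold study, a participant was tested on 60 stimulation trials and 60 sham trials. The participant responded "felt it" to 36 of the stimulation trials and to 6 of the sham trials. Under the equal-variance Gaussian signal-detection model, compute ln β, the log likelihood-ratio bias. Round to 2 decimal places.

H = 36/60 = 0.6000
FA = 6/60 = 0.1000
Φ⁻¹(H) = Φ⁻¹(0.6000) = 0.253
Φ⁻¹(FA) = Φ⁻¹(0.1000) = -1.282
ln β = −½·[z(H)² − z(FA)²] = −0.5 × (0.064 − 1.644) = 0.790

ln β = 0.79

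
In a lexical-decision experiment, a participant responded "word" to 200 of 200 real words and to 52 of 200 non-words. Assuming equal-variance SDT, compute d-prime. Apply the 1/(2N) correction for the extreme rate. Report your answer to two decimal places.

d-prime = 3.45

The hit rate is 200/200 = 1, so apply the 1/(2N) correction: H → 1 − 1/(2·200) = 0.99750.
z(H) = z(0.99750) = 2.807
z(FA) = z(0.26000) = -0.643
d' = 2.807 − (-0.643) = 3.450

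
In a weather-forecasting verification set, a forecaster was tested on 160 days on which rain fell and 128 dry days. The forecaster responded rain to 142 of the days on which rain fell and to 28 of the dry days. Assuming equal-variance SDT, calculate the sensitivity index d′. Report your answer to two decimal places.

H = 142/160 = 0.8875
FA = 28/128 = 0.2188
z(0.8875) = 1.213, z(0.2188) = -0.776
d' = z(H) − z(FA) = 1.213 − (-0.776) = 1.989

d′ = 1.99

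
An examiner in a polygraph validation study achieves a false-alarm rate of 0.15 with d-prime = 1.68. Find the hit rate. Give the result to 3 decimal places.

hit rate = 0.740

z(false-alarm rate) = z(0.15) = -1.0364
z(H) = z(FA) + d' = -1.0364 + 1.68 = 0.6436
hit rate = Φ(0.6436) = 0.7401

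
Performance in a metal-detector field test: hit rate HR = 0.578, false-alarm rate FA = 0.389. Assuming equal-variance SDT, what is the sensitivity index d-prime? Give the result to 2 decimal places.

Φ⁻¹(H) = 0.197
Φ⁻¹(FA) = -0.282
d' = z(H) − z(FA) = 0.197 − (-0.282) = 0.479

d-prime = 0.48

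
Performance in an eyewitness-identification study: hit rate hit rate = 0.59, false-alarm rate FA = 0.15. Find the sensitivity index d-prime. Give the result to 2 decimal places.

Φ⁻¹(H) = Φ⁻¹(0.59) = 0.228
Φ⁻¹(FA) = Φ⁻¹(0.15) = -1.036
d' = z(H) − z(FA) = 0.228 − (-1.036) = 1.264

d-prime = 1.26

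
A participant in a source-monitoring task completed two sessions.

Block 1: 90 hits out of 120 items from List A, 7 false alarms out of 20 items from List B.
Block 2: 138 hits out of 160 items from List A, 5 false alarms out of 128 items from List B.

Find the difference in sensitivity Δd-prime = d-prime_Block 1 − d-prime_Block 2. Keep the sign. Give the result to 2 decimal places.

Δd-prime = -1.79

Block 1: z(0.7500) = 0.674, z(0.3500) = -0.385, d' = 1.059
Block 2: z(0.8625) = 1.092, z(0.0391) = -1.761, d' = 2.853
Δd' = d'_Block 1 − d'_Block 2 = 1.059 − 2.853 = -1.794
Block 2 has the higher sensitivity.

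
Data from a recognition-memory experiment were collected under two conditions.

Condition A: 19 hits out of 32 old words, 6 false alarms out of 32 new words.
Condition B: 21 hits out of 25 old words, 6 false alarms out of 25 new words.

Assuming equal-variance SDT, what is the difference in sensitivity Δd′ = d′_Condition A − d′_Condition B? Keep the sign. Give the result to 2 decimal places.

Condition A: z(0.5938) = 0.237, z(0.1875) = -0.887, d' = 1.124
Condition B: z(0.8400) = 0.994, z(0.2400) = -0.706, d' = 1.700
Δd' = d'_Condition A − d'_Condition B = 1.124 − 1.700 = -0.576
Condition B has the higher sensitivity.

Δd′ = -0.58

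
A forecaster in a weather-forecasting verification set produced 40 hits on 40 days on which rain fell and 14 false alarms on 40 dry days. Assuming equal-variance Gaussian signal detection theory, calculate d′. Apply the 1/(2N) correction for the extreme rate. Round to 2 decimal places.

d′ = 2.63

The hit rate is 40/40 = 1, so apply the 1/(2N) correction: H → 1 − 1/(2·40) = 0.98750.
z(H) = z(0.98750) = 2.241
z(FA) = z(0.35000) = -0.385
d' = 2.241 − (-0.385) = 2.626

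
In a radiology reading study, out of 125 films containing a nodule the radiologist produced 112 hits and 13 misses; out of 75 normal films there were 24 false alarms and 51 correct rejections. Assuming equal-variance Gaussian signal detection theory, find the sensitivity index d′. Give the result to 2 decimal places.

H = 112/125 = 0.8960
FA = 24/75 = 0.3200
z(H) = z(0.8960) = 1.259
z(FA) = z(0.3200) = -0.468
d' = z(H) − z(FA) = 1.259 − (-0.468) = 1.727

d′ = 1.73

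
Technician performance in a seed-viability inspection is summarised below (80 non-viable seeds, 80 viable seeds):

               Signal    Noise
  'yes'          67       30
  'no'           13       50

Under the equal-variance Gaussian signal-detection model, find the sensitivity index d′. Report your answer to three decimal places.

d′ = 1.303

H = 67/80 = 0.8375
FA = 30/80 = 0.3750
Φ⁻¹(H) = Φ⁻¹(0.8375) = 0.9842
Φ⁻¹(FA) = Φ⁻¹(0.3750) = -0.3186
d' = z(H) − z(FA) = 0.9842 − (-0.3186) = 1.3028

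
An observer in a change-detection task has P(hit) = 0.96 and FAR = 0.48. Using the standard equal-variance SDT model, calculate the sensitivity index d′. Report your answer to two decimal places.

d′ = 1.80

Φ⁻¹(H) = 1.751
Φ⁻¹(FA) = -0.050
d' = z(H) − z(FA) = 1.751 − (-0.050) = 1.801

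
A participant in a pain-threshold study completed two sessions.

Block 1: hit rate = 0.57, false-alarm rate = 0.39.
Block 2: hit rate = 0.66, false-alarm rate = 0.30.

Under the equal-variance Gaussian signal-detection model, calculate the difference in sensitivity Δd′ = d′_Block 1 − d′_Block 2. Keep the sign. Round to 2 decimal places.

Block 1: z(0.57) = 0.176, z(0.39) = -0.279, d' = 0.455
Block 2: z(0.66) = 0.412, z(0.30) = -0.524, d' = 0.936
Δd' = d'_Block 1 − d'_Block 2 = 0.455 − 0.936 = -0.481
Block 2 has the higher sensitivity.

Δd′ = -0.48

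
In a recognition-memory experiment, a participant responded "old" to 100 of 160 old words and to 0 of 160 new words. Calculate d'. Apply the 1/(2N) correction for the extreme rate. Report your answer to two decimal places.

d' = 3.05

The false-alarm rate is 0/160 = 0, so apply the 1/(2N) correction: FA → 1/(2·160) = 0.00313.
z(H) = z(0.62500) = 0.319
z(FA) = z(0.00313) = -2.734
d' = 0.319 − (-2.734) = 3.053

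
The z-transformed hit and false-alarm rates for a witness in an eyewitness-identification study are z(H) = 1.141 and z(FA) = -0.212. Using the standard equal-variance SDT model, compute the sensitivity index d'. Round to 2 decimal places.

d' = z(H) − z(FA) = 1.141 − (-0.212) = 1.353

d' = 1.35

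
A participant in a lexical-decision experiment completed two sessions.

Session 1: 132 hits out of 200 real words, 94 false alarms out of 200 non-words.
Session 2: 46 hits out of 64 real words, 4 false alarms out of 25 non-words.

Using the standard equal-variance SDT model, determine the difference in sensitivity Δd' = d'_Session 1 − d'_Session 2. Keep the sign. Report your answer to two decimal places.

Session 1: z(0.6600) = 0.412, z(0.4700) = -0.075, d' = 0.487
Session 2: z(0.7188) = 0.579, z(0.1600) = -0.994, d' = 1.573
Δd' = d'_Session 1 − d'_Session 2 = 0.487 − 1.573 = -1.086
Session 2 has the higher sensitivity.

Δd' = -1.09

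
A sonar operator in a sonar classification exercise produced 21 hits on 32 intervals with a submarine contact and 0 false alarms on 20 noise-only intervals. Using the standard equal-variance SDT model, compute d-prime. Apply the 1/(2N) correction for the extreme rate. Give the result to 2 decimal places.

d-prime = 2.36

The false-alarm rate is 0/20 = 0, so apply the 1/(2N) correction: FA → 1/(2·20) = 0.02500.
z(H) = z(0.65625) = 0.402
z(FA) = z(0.02500) = -1.960
d' = 0.402 − (-1.960) = 2.362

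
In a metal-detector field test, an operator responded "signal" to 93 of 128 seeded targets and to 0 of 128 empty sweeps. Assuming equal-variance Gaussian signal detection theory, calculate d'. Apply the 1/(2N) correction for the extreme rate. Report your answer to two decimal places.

d' = 3.26

The false-alarm rate is 0/128 = 0, so apply the 1/(2N) correction: FA → 1/(2·128) = 0.00391.
z(H) = z(0.72656) = 0.602
z(FA) = z(0.00391) = -2.660
d' = 0.602 − (-2.660) = 3.262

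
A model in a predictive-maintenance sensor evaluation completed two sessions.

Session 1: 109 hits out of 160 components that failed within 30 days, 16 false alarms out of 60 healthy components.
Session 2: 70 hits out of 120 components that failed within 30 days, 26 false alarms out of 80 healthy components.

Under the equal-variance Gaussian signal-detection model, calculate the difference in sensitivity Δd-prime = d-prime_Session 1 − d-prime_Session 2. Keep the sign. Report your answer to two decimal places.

Session 1: z(0.6813) = 0.471, z(0.2667) = -0.623, d' = 1.094
Session 2: z(0.5833) = 0.210, z(0.3250) = -0.454, d' = 0.664
Δd' = d'_Session 1 − d'_Session 2 = 1.094 − 0.664 = 0.430
Session 1 has the higher sensitivity.

Δd-prime = 0.43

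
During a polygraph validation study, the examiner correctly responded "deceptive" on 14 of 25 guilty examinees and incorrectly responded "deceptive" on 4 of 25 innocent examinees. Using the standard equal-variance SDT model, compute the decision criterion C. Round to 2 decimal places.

C = 0.42

H = 14/25 = 0.5600
FA = 4/25 = 0.1600
z(0.5600) = 0.151, z(0.1600) = -0.994
c = −½·[z(H) + z(FA)] = −0.5 × (0.151 + (-0.994)) = 0.4215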